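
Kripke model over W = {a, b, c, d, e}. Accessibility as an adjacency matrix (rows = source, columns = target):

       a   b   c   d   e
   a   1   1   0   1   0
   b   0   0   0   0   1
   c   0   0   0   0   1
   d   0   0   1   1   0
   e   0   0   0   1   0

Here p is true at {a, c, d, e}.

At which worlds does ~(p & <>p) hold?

{b}

a: p & <>p is T. ✗
b: p & <>p is F. ✓
c: p & <>p is T. ✗
d: p & <>p is T. ✗
e: p & <>p is T. ✗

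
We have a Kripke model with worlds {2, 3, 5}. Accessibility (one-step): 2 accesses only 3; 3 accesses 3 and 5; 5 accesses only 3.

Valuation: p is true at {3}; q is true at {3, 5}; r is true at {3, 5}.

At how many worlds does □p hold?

2

2: successors {3}; p there: 3:T. ✓
3: successors {3, 5}; p there: 3:T, 5:F. ✗
5: successors {3}; p there: 3:T. ✓
Satisfying worlds: {2, 5}.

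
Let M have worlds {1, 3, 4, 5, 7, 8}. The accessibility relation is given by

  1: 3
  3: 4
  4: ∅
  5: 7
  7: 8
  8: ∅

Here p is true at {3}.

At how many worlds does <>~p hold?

3

1: successors {3}; ~p there: 3:F. ✗
3: successors {4}; ~p there: 4:T. ✓
4: no successors, so <>~p fails. ✗
5: successors {7}; ~p there: 7:T. ✓
7: successors {8}; ~p there: 8:T. ✓
8: no successors, so <>~p fails. ✗
Satisfying worlds: {3, 5, 7}.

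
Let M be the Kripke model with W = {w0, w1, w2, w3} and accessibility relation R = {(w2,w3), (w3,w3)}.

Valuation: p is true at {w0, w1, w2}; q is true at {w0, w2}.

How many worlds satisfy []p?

w0: no successors, so []p holds vacuously. ✓
w1: no successors, so []p holds vacuously. ✓
w2: successors {w3}; p there: w3:F. ✗
w3: successors {w3}; p there: w3:F. ✗
Satisfying worlds: {w0, w1}.

2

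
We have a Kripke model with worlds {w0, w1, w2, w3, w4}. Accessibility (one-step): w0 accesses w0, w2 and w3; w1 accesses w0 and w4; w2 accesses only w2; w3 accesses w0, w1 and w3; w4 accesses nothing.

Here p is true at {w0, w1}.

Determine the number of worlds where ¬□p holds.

4

w0: □p is F. ✓
w1: □p is F. ✓
w2: □p is F. ✓
w3: □p is F. ✓
w4: □p is T. ✗
Satisfying worlds: {w0, w1, w2, w3}.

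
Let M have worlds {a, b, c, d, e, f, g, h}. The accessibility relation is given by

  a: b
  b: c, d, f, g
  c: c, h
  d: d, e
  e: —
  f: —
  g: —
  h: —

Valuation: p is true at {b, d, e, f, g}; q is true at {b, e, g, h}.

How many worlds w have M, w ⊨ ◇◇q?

a: successors {b}; ◇q there: b:T. ✓
b: successors {c, d, f, g}; ◇q there: c:T, d:T, f:F, g:F. ✓
c: successors {c, h}; ◇q there: c:T, h:F. ✓
d: successors {d, e}; ◇q there: d:T, e:F. ✓
e: no successors, so ◇◇q fails. ✗
f: no successors, so ◇◇q fails. ✗
g: no successors, so ◇◇q fails. ✗
h: no successors, so ◇◇q fails. ✗
Satisfying worlds: {a, b, c, d}.

4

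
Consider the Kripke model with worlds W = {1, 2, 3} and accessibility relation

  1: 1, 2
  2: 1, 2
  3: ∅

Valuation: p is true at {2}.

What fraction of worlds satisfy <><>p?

1: successors {1, 2}; <>p there: 1:T, 2:T. ✓
2: successors {1, 2}; <>p there: 1:T, 2:T. ✓
3: no successors, so <><>p fails. ✗
That's 2 of 3 worlds, so 2/3.

2/3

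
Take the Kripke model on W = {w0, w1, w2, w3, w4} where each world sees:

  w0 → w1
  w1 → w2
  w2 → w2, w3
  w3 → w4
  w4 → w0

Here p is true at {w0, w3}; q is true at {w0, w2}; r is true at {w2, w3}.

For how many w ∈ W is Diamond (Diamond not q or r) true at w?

3

w0: successors {w1}; Diamond not q or r there: w1:F. ✗
w1: successors {w2}; Diamond not q or r there: w2:T. ✓
w2: successors {w2, w3}; Diamond not q or r there: w2:T, w3:T. ✓
w3: successors {w4}; Diamond not q or r there: w4:F. ✗
w4: successors {w0}; Diamond not q or r there: w0:T. ✓
Satisfying worlds: {w1, w2, w4}.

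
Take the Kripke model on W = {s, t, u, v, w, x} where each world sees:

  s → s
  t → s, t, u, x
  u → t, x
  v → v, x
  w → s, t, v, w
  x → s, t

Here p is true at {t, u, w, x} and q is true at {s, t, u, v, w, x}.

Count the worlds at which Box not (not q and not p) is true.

s: successors {s}; not (not q and not p) there: s:T. ✓
t: successors {s, t, u, x}; not (not q and not p) there: s:T, t:T, u:T, x:T. ✓
u: successors {t, x}; not (not q and not p) there: t:T, x:T. ✓
v: successors {v, x}; not (not q and not p) there: v:T, x:T. ✓
w: successors {s, t, v, w}; not (not q and not p) there: s:T, t:T, v:T, w:T. ✓
x: successors {s, t}; not (not q and not p) there: s:T, t:T. ✓
Satisfying worlds: {s, t, u, v, w, x}.

6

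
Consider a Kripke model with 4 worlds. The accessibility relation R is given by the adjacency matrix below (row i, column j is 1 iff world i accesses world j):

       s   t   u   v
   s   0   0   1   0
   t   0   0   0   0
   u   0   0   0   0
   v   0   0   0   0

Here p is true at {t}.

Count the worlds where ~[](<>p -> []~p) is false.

s: [](<>p -> []~p) is T. ✗
t: [](<>p -> []~p) is T. ✗
u: [](<>p -> []~p) is T. ✗
v: [](<>p -> []~p) is T. ✗
Satisfying worlds: ∅.
So ~[](<>p -> []~p) fails at the other 4 worlds.

4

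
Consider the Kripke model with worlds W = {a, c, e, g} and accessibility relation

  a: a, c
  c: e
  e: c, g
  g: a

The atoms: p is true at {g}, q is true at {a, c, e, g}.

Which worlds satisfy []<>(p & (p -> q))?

{c}

a: successors {a, c}; <>(p & (p -> q)) there: a:F, c:F. ✗
c: successors {e}; <>(p & (p -> q)) there: e:T. ✓
e: successors {c, g}; <>(p & (p -> q)) there: c:F, g:F. ✗
g: successors {a}; <>(p & (p -> q)) there: a:F. ✗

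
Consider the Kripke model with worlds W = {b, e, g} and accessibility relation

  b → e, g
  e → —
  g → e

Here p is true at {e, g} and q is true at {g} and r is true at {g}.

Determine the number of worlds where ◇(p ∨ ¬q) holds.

2

b: successors {e, g}; p ∨ ¬q there: e:T, g:T. ✓
e: no successors, so ◇(p ∨ ¬q) fails. ✗
g: successors {e}; p ∨ ¬q there: e:T. ✓
Satisfying worlds: {b, g}.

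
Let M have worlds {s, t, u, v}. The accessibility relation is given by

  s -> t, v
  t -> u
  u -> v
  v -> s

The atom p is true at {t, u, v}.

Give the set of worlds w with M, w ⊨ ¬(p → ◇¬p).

s: p → ◇¬p is T. ✗
t: p → ◇¬p is F. ✓
u: p → ◇¬p is F. ✓
v: p → ◇¬p is T. ✗

{t, u}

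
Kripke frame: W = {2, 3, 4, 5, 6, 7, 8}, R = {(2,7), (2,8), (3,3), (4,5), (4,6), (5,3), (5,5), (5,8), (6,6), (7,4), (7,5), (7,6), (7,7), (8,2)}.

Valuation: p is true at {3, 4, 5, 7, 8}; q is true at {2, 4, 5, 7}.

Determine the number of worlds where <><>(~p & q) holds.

2: successors {7, 8}; <>(~p & q) there: 7:F, 8:T. ✓
3: successors {3}; <>(~p & q) there: 3:F. ✗
4: successors {5, 6}; <>(~p & q) there: 5:F, 6:F. ✗
5: successors {3, 5, 8}; <>(~p & q) there: 3:F, 5:F, 8:T. ✓
6: successors {6}; <>(~p & q) there: 6:F. ✗
7: successors {4, 5, 6, 7}; <>(~p & q) there: 4:F, 5:F, 6:F, 7:F. ✗
8: successors {2}; <>(~p & q) there: 2:F. ✗
Satisfying worlds: {2, 5}.

2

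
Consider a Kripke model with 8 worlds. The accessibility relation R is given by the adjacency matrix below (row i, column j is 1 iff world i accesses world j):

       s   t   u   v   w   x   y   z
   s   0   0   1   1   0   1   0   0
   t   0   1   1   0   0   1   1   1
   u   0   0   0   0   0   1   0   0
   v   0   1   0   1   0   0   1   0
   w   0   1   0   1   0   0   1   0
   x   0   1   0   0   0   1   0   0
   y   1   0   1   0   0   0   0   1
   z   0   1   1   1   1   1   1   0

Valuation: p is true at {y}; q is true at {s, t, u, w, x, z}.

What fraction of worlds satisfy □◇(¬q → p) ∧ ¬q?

1/4

s: □◇(¬q → p) is T, ¬q is F. ✗
t: □◇(¬q → p) is T, ¬q is F. ✗
u: □◇(¬q → p) is T, ¬q is F. ✗
v: □◇(¬q → p) is T, ¬q is T. ✓
w: □◇(¬q → p) is T, ¬q is F. ✗
x: □◇(¬q → p) is T, ¬q is F. ✗
y: □◇(¬q → p) is T, ¬q is T. ✓
z: □◇(¬q → p) is T, ¬q is F. ✗
That's 2 of 8 worlds, so 2/8 = 1/4.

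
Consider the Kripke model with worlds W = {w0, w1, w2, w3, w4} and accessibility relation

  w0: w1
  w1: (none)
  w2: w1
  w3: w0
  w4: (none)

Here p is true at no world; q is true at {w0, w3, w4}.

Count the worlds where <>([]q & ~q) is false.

w0: successors {w1}; []q & ~q there: w1:T. ✓
w1: no successors, so <>([]q & ~q) fails. ✗
w2: successors {w1}; []q & ~q there: w1:T. ✓
w3: successors {w0}; []q & ~q there: w0:F. ✗
w4: no successors, so <>([]q & ~q) fails. ✗
Satisfying worlds: {w0, w2}.
So <>([]q & ~q) fails at the other 3 worlds.

3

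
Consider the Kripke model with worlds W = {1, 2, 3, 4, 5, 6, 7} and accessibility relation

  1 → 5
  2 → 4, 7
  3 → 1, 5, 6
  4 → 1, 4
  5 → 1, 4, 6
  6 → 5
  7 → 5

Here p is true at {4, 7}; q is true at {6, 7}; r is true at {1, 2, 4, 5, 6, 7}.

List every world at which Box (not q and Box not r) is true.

∅

1: successors {5}; not q and Box not r there: 5:F. ✗
2: successors {4, 7}; not q and Box not r there: 4:F, 7:F. ✗
3: successors {1, 5, 6}; not q and Box not r there: 1:F, 5:F, 6:F. ✗
4: successors {1, 4}; not q and Box not r there: 1:F, 4:F. ✗
5: successors {1, 4, 6}; not q and Box not r there: 1:F, 4:F, 6:F. ✗
6: successors {5}; not q and Box not r there: 5:F. ✗
7: successors {5}; not q and Box not r there: 5:F. ✗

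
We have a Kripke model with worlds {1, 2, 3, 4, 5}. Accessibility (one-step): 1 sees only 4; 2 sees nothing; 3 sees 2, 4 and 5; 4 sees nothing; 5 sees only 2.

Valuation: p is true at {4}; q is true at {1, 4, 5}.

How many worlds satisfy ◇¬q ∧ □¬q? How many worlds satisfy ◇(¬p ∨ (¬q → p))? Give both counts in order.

For ◇¬q ∧ □¬q:
1: ◇¬q is F, □¬q is F. ✗
2: ◇¬q is F, □¬q is T. ✗
3: ◇¬q is T, □¬q is F. ✗
4: ◇¬q is F, □¬q is T. ✗
5: ◇¬q is T, □¬q is T. ✓
— 1 world.
For ◇(¬p ∨ (¬q → p)):
1: successors {4}; ¬p ∨ (¬q → p) there: 4:T. ✓
2: no successors, so ◇(¬p ∨ (¬q → p)) fails. ✗
3: successors {2, 4, 5}; ¬p ∨ (¬q → p) there: 2:T, 4:T, 5:T. ✓
4: no successors, so ◇(¬p ∨ (¬q → p)) fails. ✗
5: successors {2}; ¬p ∨ (¬q → p) there: 2:T. ✓
— 3 worlds.

1 and 3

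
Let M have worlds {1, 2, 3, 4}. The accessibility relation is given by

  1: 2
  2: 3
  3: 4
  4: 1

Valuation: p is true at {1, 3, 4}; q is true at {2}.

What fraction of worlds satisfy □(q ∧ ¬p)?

1/4

1: successors {2}; q ∧ ¬p there: 2:T. ✓
2: successors {3}; q ∧ ¬p there: 3:F. ✗
3: successors {4}; q ∧ ¬p there: 4:F. ✗
4: successors {1}; q ∧ ¬p there: 1:F. ✗
That's 1 of 4 worlds, so 1/4.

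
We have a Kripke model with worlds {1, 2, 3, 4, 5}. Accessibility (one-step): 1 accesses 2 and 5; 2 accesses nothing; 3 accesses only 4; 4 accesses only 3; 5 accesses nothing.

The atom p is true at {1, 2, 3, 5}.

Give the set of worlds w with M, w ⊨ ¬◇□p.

{2, 4, 5}

1: ◇□p is T. ✗
2: ◇□p is F. ✓
3: ◇□p is T. ✗
4: ◇□p is F. ✓
5: ◇□p is F. ✓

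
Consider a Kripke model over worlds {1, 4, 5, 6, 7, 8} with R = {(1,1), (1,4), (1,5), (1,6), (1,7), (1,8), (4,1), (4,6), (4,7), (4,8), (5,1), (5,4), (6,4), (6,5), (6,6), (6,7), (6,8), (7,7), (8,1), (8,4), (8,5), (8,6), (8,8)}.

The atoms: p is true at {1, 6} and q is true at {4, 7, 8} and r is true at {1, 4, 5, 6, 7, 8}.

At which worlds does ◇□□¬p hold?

{1, 4, 6, 7}

1: successors {1, 4, 5, 6, 7, 8}; □□¬p there: 1:F, 4:F, 5:F, 6:F, 7:T, 8:F. ✓
4: successors {1, 6, 7, 8}; □□¬p there: 1:F, 6:F, 7:T, 8:F. ✓
5: successors {1, 4}; □□¬p there: 1:F, 4:F. ✗
6: successors {4, 5, 6, 7, 8}; □□¬p there: 4:F, 5:F, 6:F, 7:T, 8:F. ✓
7: successors {7}; □□¬p there: 7:T. ✓
8: successors {1, 4, 5, 6, 8}; □□¬p there: 1:F, 4:F, 5:F, 6:F, 8:F. ✗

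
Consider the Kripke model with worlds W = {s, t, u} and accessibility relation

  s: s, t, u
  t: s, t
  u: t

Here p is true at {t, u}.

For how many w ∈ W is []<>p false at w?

s: successors {s, t, u}; <>p there: s:T, t:T, u:T. ✓
t: successors {s, t}; <>p there: s:T, t:T. ✓
u: successors {t}; <>p there: t:T. ✓
Satisfying worlds: {s, t, u}.
So []<>p fails at the other 0 worlds.

0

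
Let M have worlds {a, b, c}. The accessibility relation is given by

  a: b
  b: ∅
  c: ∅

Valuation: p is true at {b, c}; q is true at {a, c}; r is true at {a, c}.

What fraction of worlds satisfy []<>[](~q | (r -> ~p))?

a: successors {b}; <>[](~q | (r -> ~p)) there: b:F. ✗
b: no successors, so []<>[](~q | (r -> ~p)) holds vacuously. ✓
c: no successors, so []<>[](~q | (r -> ~p)) holds vacuously. ✓
That's 2 of 3 worlds, so 2/3.

2/3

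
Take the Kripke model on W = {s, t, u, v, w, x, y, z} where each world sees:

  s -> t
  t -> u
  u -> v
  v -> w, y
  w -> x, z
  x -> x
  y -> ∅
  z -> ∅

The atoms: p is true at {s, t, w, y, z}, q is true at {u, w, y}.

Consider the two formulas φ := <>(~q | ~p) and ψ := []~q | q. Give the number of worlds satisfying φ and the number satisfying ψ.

5 and 6

For <>(~q | ~p):
s: successors {t}; ~q | ~p there: t:T. ✓
t: successors {u}; ~q | ~p there: u:T. ✓
u: successors {v}; ~q | ~p there: v:T. ✓
v: successors {w, y}; ~q | ~p there: w:F, y:F. ✗
w: successors {x, z}; ~q | ~p there: x:T, z:T. ✓
x: successors {x}; ~q | ~p there: x:T. ✓
y: no successors, so <>(~q | ~p) fails. ✗
z: no successors, so <>(~q | ~p) fails. ✗
— 5 worlds.
For []~q | q:
s: []~q is T, q is F. ✓
t: []~q is F, q is F. ✗
u: []~q is T, q is T. ✓
v: []~q is F, q is F. ✗
w: []~q is T, q is T. ✓
x: []~q is T, q is F. ✓
y: []~q is T, q is T. ✓
z: []~q is T, q is F. ✓
— 6 worlds.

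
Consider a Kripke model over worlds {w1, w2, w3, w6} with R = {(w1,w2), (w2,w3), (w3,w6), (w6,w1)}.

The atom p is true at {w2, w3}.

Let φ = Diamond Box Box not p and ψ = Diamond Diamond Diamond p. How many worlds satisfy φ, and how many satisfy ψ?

2 and 2

For Diamond Box Box not p:
w1: successors {w2}; Box Box not p there: w2:T. ✓
w2: successors {w3}; Box Box not p there: w3:T. ✓
w3: successors {w6}; Box Box not p there: w6:F. ✗
w6: successors {w1}; Box Box not p there: w1:F. ✗
— 2 worlds.
For Diamond Diamond Diamond p:
w1: successors {w2}; Diamond Diamond p there: w2:F. ✗
w2: successors {w3}; Diamond Diamond p there: w3:F. ✗
w3: successors {w6}; Diamond Diamond p there: w6:T. ✓
w6: successors {w1}; Diamond Diamond p there: w1:T. ✓
— 2 worlds.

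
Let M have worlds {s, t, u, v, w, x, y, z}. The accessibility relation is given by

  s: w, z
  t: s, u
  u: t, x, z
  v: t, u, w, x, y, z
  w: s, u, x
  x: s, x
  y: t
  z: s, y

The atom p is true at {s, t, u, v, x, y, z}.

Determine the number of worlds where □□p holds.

4

s: successors {w, z}; □p there: w:T, z:T. ✓
t: successors {s, u}; □p there: s:F, u:T. ✗
u: successors {t, x, z}; □p there: t:T, x:T, z:T. ✓
v: successors {t, u, w, x, y, z}; □p there: t:T, u:T, w:T, x:T, y:T, z:T. ✓
w: successors {s, u, x}; □p there: s:F, u:T, x:T. ✗
x: successors {s, x}; □p there: s:F, x:T. ✗
y: successors {t}; □p there: t:T. ✓
z: successors {s, y}; □p there: s:F, y:T. ✗
Satisfying worlds: {s, u, v, y}.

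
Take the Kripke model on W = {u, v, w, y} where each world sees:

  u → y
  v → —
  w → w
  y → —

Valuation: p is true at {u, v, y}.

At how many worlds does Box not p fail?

u: successors {y}; not p there: y:F. ✗
v: no successors, so Box not p holds vacuously. ✓
w: successors {w}; not p there: w:T. ✓
y: no successors, so Box not p holds vacuously. ✓
Satisfying worlds: {v, w, y}.
So Box not p fails at the other 1 world.

1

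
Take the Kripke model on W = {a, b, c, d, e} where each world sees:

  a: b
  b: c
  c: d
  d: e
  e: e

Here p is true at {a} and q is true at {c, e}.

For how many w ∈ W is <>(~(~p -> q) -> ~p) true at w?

a: successors {b}; ~(~p -> q) -> ~p there: b:T. ✓
b: successors {c}; ~(~p -> q) -> ~p there: c:T. ✓
c: successors {d}; ~(~p -> q) -> ~p there: d:T. ✓
d: successors {e}; ~(~p -> q) -> ~p there: e:T. ✓
e: successors {e}; ~(~p -> q) -> ~p there: e:T. ✓
Satisfying worlds: {a, b, c, d, e}.

5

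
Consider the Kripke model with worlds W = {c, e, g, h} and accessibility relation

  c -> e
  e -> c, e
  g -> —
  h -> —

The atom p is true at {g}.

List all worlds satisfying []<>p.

{g, h}

c: successors {e}; <>p there: e:F. ✗
e: successors {c, e}; <>p there: c:F, e:F. ✗
g: no successors, so []<>p holds vacuously. ✓
h: no successors, so []<>p holds vacuously. ✓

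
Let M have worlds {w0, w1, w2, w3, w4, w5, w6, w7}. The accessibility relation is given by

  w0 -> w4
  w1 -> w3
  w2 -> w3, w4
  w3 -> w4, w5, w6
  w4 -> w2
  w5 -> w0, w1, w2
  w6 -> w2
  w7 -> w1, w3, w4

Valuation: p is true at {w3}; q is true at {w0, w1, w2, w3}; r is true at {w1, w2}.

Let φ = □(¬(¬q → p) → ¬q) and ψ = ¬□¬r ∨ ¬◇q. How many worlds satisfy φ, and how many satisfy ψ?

8 and 6

For □(¬(¬q → p) → ¬q):
w0: successors {w4}; ¬(¬q → p) → ¬q there: w4:T. ✓
w1: successors {w3}; ¬(¬q → p) → ¬q there: w3:T. ✓
w2: successors {w3, w4}; ¬(¬q → p) → ¬q there: w3:T, w4:T. ✓
w3: successors {w4, w5, w6}; ¬(¬q → p) → ¬q there: w4:T, w5:T, w6:T. ✓
w4: successors {w2}; ¬(¬q → p) → ¬q there: w2:T. ✓
w5: successors {w0, w1, w2}; ¬(¬q → p) → ¬q there: w0:T, w1:T, w2:T. ✓
w6: successors {w2}; ¬(¬q → p) → ¬q there: w2:T. ✓
w7: successors {w1, w3, w4}; ¬(¬q → p) → ¬q there: w1:T, w3:T, w4:T. ✓
— 8 worlds.
For ¬□¬r ∨ ¬◇q:
w0: ¬□¬r is F, ¬◇q is T. ✓
w1: ¬□¬r is F, ¬◇q is F. ✗
w2: ¬□¬r is F, ¬◇q is F. ✗
w3: ¬□¬r is F, ¬◇q is T. ✓
w4: ¬□¬r is T, ¬◇q is F. ✓
w5: ¬□¬r is T, ¬◇q is F. ✓
w6: ¬□¬r is T, ¬◇q is F. ✓
w7: ¬□¬r is T, ¬◇q is F. ✓
— 6 worlds.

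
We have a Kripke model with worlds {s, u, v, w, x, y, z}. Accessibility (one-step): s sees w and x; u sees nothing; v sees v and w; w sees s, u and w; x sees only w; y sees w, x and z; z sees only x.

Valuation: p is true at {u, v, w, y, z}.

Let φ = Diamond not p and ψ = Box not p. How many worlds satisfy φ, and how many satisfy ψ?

For Diamond not p:
s: successors {w, x}; not p there: w:F, x:T. ✓
u: no successors, so Diamond not p fails. ✗
v: successors {v, w}; not p there: v:F, w:F. ✗
w: successors {s, u, w}; not p there: s:T, u:F, w:F. ✓
x: successors {w}; not p there: w:F. ✗
y: successors {w, x, z}; not p there: w:F, x:T, z:F. ✓
z: successors {x}; not p there: x:T. ✓
— 4 worlds.
For Box not p:
s: successors {w, x}; not p there: w:F, x:T. ✗
u: no successors, so Box not p holds vacuously. ✓
v: successors {v, w}; not p there: v:F, w:F. ✗
w: successors {s, u, w}; not p there: s:T, u:F, w:F. ✗
x: successors {w}; not p there: w:F. ✗
y: successors {w, x, z}; not p there: w:F, x:T, z:F. ✗
z: successors {x}; not p there: x:T. ✓
— 2 worlds.

4 and 2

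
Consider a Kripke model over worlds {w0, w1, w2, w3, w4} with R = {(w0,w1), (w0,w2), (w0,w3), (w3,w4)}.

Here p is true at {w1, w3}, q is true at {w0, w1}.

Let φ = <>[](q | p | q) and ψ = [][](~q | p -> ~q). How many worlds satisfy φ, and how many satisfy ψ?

For <>[](q | p | q):
w0: successors {w1, w2, w3}; [](q | p | q) there: w1:T, w2:T, w3:F. ✓
w1: no successors, so <>[](q | p | q) fails. ✗
w2: no successors, so <>[](q | p | q) fails. ✗
w3: successors {w4}; [](q | p | q) there: w4:T. ✓
w4: no successors, so <>[](q | p | q) fails. ✗
— 2 worlds.
For [][](~q | p -> ~q):
w0: successors {w1, w2, w3}; [](~q | p -> ~q) there: w1:T, w2:T, w3:T. ✓
w1: no successors, so [][](~q | p -> ~q) holds vacuously. ✓
w2: no successors, so [][](~q | p -> ~q) holds vacuously. ✓
w3: successors {w4}; [](~q | p -> ~q) there: w4:T. ✓
w4: no successors, so [][](~q | p -> ~q) holds vacuously. ✓
— 5 worlds.

2 and 5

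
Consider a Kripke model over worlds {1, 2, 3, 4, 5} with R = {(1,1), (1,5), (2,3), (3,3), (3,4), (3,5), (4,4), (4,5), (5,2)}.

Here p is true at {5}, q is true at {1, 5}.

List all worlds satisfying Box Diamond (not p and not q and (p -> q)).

{2, 3, 4, 5}

1: successors {1, 5}; Diamond (not p and not q and (p -> q)) there: 1:F, 5:T. ✗
2: successors {3}; Diamond (not p and not q and (p -> q)) there: 3:T. ✓
3: successors {3, 4, 5}; Diamond (not p and not q and (p -> q)) there: 3:T, 4:T, 5:T. ✓
4: successors {4, 5}; Diamond (not p and not q and (p -> q)) there: 4:T, 5:T. ✓
5: successors {2}; Diamond (not p and not q and (p -> q)) there: 2:T. ✓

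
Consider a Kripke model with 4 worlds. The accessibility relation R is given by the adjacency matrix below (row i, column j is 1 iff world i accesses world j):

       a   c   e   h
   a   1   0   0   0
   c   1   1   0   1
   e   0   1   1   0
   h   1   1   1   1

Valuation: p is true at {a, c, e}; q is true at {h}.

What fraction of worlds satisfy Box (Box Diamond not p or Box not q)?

1/4

a: successors {a}; Box Diamond not p or Box not q there: a:T. ✓
c: successors {a, c, h}; Box Diamond not p or Box not q there: a:T, c:F, h:F. ✗
e: successors {c, e}; Box Diamond not p or Box not q there: c:F, e:T. ✗
h: successors {a, c, e, h}; Box Diamond not p or Box not q there: a:T, c:F, e:T, h:F. ✗
That's 1 of 4 worlds, so 1/4.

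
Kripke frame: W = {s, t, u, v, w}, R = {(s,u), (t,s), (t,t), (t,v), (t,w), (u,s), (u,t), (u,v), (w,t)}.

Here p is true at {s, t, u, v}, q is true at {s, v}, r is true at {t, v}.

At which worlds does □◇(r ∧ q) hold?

{s, v, w}

s: successors {u}; ◇(r ∧ q) there: u:T. ✓
t: successors {s, t, v, w}; ◇(r ∧ q) there: s:F, t:T, v:F, w:F. ✗
u: successors {s, t, v}; ◇(r ∧ q) there: s:F, t:T, v:F. ✗
v: no successors, so □◇(r ∧ q) holds vacuously. ✓
w: successors {t}; ◇(r ∧ q) there: t:T. ✓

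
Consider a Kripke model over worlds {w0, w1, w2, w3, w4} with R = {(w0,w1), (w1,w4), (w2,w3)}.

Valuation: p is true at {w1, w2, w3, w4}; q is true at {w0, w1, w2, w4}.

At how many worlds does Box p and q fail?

1

w0: Box p is T, q is T. ✓
w1: Box p is T, q is T. ✓
w2: Box p is T, q is T. ✓
w3: Box p is T, q is F. ✗
w4: Box p is T, q is T. ✓
Satisfying worlds: {w0, w1, w2, w4}.
So Box p and q fails at the other 1 world.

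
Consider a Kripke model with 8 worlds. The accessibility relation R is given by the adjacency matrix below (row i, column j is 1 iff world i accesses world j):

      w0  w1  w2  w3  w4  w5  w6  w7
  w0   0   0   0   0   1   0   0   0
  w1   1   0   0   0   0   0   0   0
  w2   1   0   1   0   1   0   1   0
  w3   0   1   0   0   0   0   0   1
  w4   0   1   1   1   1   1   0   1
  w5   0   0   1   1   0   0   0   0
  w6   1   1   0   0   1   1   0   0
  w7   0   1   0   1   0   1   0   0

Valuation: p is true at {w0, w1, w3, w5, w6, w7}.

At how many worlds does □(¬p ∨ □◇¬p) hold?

w0: successors {w4}; ¬p ∨ □◇¬p there: w4:T. ✓
w1: successors {w0}; ¬p ∨ □◇¬p there: w0:T. ✓
w2: successors {w0, w2, w4, w6}; ¬p ∨ □◇¬p there: w0:T, w2:T, w4:T, w6:F. ✗
w3: successors {w1, w7}; ¬p ∨ □◇¬p there: w1:T, w7:F. ✗
w4: successors {w1, w2, w3, w4, w5, w7}; ¬p ∨ □◇¬p there: w1:T, w2:T, w3:F, w4:T, w5:F, w7:F. ✗
w5: successors {w2, w3}; ¬p ∨ □◇¬p there: w2:T, w3:F. ✗
w6: successors {w0, w1, w4, w5}; ¬p ∨ □◇¬p there: w0:T, w1:T, w4:T, w5:F. ✗
w7: successors {w1, w3, w5}; ¬p ∨ □◇¬p there: w1:T, w3:F, w5:F. ✗
Satisfying worlds: {w0, w1}.

2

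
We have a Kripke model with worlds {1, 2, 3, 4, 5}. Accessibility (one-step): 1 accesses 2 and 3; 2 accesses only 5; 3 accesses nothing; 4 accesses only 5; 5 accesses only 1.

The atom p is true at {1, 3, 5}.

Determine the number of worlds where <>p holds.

4

1: successors {2, 3}; p there: 2:F, 3:T. ✓
2: successors {5}; p there: 5:T. ✓
3: no successors, so <>p fails. ✗
4: successors {5}; p there: 5:T. ✓
5: successors {1}; p there: 1:T. ✓
Satisfying worlds: {1, 2, 4, 5}.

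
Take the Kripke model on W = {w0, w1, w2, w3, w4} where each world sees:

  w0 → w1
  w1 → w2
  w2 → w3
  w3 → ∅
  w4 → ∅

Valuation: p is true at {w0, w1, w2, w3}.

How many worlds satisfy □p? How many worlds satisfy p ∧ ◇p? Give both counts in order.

5 and 3

For □p:
w0: successors {w1}; p there: w1:T. ✓
w1: successors {w2}; p there: w2:T. ✓
w2: successors {w3}; p there: w3:T. ✓
w3: no successors, so □p holds vacuously. ✓
w4: no successors, so □p holds vacuously. ✓
— 5 worlds.
For p ∧ ◇p:
w0: p is T, ◇p is T. ✓
w1: p is T, ◇p is T. ✓
w2: p is T, ◇p is T. ✓
w3: p is T, ◇p is F. ✗
w4: p is F, ◇p is F. ✗
— 3 worlds.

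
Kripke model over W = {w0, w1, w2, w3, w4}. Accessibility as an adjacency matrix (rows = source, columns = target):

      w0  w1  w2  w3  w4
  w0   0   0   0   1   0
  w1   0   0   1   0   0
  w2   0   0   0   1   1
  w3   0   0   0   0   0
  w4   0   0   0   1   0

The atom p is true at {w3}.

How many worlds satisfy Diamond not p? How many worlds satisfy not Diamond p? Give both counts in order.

For Diamond not p:
w0: successors {w3}; not p there: w3:F. ✗
w1: successors {w2}; not p there: w2:T. ✓
w2: successors {w3, w4}; not p there: w3:F, w4:T. ✓
w3: no successors, so Diamond not p fails. ✗
w4: successors {w3}; not p there: w3:F. ✗
— 2 worlds.
For not Diamond p:
w0: Diamond p is T. ✗
w1: Diamond p is F. ✓
w2: Diamond p is T. ✗
w3: Diamond p is F. ✓
w4: Diamond p is T. ✗
— 2 worlds.

2 and 2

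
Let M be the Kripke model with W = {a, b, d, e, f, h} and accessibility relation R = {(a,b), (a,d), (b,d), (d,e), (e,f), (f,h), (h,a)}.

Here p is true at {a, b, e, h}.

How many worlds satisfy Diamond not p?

a: successors {b, d}; not p there: b:F, d:T. ✓
b: successors {d}; not p there: d:T. ✓
d: successors {e}; not p there: e:F. ✗
e: successors {f}; not p there: f:T. ✓
f: successors {h}; not p there: h:F. ✗
h: successors {a}; not p there: a:F. ✗
Satisfying worlds: {a, b, e}.

3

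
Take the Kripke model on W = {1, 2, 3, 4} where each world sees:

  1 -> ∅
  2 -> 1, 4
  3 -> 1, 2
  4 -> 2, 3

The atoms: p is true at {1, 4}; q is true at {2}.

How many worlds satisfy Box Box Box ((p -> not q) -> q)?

1: no successors, so Box Box Box ((p -> not q) -> q) holds vacuously. ✓
2: successors {1, 4}; Box Box ((p -> not q) -> q) there: 1:T, 4:F. ✗
3: successors {1, 2}; Box Box ((p -> not q) -> q) there: 1:T, 2:F. ✗
4: successors {2, 3}; Box Box ((p -> not q) -> q) there: 2:F, 3:F. ✗
Satisfying worlds: {1}.

1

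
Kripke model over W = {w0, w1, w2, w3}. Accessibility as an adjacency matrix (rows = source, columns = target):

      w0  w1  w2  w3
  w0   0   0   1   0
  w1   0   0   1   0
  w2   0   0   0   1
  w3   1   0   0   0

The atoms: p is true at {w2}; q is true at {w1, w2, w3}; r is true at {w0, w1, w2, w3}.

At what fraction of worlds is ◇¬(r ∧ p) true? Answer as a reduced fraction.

1/2

w0: successors {w2}; ¬(r ∧ p) there: w2:F. ✗
w1: successors {w2}; ¬(r ∧ p) there: w2:F. ✗
w2: successors {w3}; ¬(r ∧ p) there: w3:T. ✓
w3: successors {w0}; ¬(r ∧ p) there: w0:T. ✓
That's 2 of 4 worlds, so 2/4 = 1/2.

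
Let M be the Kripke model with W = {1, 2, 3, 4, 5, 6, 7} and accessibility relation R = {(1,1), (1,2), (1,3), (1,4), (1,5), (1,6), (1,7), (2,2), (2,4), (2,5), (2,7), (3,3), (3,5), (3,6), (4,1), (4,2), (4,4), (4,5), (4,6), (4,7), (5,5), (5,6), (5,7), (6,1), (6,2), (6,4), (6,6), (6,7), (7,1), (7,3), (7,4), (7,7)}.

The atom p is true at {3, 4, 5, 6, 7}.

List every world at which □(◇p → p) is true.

{3, 5}

1: successors {1, 2, 3, 4, 5, 6, 7}; ◇p → p there: 1:F, 2:F, 3:T, 4:T, 5:T, 6:T, 7:T. ✗
2: successors {2, 4, 5, 7}; ◇p → p there: 2:F, 4:T, 5:T, 7:T. ✗
3: successors {3, 5, 6}; ◇p → p there: 3:T, 5:T, 6:T. ✓
4: successors {1, 2, 4, 5, 6, 7}; ◇p → p there: 1:F, 2:F, 4:T, 5:T, 6:T, 7:T. ✗
5: successors {5, 6, 7}; ◇p → p there: 5:T, 6:T, 7:T. ✓
6: successors {1, 2, 4, 6, 7}; ◇p → p there: 1:F, 2:F, 4:T, 6:T, 7:T. ✗
7: successors {1, 3, 4, 7}; ◇p → p there: 1:F, 3:T, 4:T, 7:T. ✗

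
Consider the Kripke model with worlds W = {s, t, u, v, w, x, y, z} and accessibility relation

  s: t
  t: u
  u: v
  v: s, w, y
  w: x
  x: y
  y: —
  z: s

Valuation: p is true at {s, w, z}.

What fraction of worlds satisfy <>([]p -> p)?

s: successors {t}; []p -> p there: t:T. ✓
t: successors {u}; []p -> p there: u:T. ✓
u: successors {v}; []p -> p there: v:T. ✓
v: successors {s, w, y}; []p -> p there: s:T, w:T, y:F. ✓
w: successors {x}; []p -> p there: x:T. ✓
x: successors {y}; []p -> p there: y:F. ✗
y: no successors, so <>([]p -> p) fails. ✗
z: successors {s}; []p -> p there: s:T. ✓
That's 6 of 8 worlds, so 6/8 = 3/4.

3/4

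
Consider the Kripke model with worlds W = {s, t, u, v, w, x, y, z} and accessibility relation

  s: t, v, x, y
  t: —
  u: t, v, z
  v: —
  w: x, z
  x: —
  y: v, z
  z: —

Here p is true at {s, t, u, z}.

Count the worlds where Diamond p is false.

4

s: successors {t, v, x, y}; p there: t:T, v:F, x:F, y:F. ✓
t: no successors, so Diamond p fails. ✗
u: successors {t, v, z}; p there: t:T, v:F, z:T. ✓
v: no successors, so Diamond p fails. ✗
w: successors {x, z}; p there: x:F, z:T. ✓
x: no successors, so Diamond p fails. ✗
y: successors {v, z}; p there: v:F, z:T. ✓
z: no successors, so Diamond p fails. ✗
Satisfying worlds: {s, u, w, y}.
So Diamond p fails at the other 4 worlds.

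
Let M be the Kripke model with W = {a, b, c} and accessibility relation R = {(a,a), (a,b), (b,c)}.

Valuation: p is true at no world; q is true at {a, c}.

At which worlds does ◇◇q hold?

a: successors {a, b}; ◇q there: a:T, b:T. ✓
b: successors {c}; ◇q there: c:F. ✗
c: no successors, so ◇◇q fails. ✗

{a}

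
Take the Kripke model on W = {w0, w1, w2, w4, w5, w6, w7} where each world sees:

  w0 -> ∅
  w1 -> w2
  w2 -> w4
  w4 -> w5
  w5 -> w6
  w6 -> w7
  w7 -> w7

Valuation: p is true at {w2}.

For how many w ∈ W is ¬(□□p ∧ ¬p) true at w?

6

w0: □□p ∧ ¬p is T. ✗
w1: □□p ∧ ¬p is F. ✓
w2: □□p ∧ ¬p is F. ✓
w4: □□p ∧ ¬p is F. ✓
w5: □□p ∧ ¬p is F. ✓
w6: □□p ∧ ¬p is F. ✓
w7: □□p ∧ ¬p is F. ✓
Satisfying worlds: {w1, w2, w4, w5, w6, w7}.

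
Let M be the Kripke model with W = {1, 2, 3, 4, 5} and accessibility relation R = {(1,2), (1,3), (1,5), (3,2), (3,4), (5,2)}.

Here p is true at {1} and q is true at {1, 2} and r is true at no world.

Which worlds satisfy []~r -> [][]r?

{2, 3, 4, 5}

1: []~r is T, [][]r is F. ✗
2: []~r is T, [][]r is T. ✓
3: []~r is T, [][]r is T. ✓
4: []~r is T, [][]r is T. ✓
5: []~r is T, [][]r is T. ✓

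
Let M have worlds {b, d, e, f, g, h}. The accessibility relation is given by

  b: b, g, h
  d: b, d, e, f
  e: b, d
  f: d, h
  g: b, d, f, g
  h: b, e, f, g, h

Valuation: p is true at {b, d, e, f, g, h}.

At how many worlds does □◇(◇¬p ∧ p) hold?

0

b: successors {b, g, h}; ◇(◇¬p ∧ p) there: b:F, g:F, h:F. ✗
d: successors {b, d, e, f}; ◇(◇¬p ∧ p) there: b:F, d:F, e:F, f:F. ✗
e: successors {b, d}; ◇(◇¬p ∧ p) there: b:F, d:F. ✗
f: successors {d, h}; ◇(◇¬p ∧ p) there: d:F, h:F. ✗
g: successors {b, d, f, g}; ◇(◇¬p ∧ p) there: b:F, d:F, f:F, g:F. ✗
h: successors {b, e, f, g, h}; ◇(◇¬p ∧ p) there: b:F, e:F, f:F, g:F, h:F. ✗
Satisfying worlds: ∅.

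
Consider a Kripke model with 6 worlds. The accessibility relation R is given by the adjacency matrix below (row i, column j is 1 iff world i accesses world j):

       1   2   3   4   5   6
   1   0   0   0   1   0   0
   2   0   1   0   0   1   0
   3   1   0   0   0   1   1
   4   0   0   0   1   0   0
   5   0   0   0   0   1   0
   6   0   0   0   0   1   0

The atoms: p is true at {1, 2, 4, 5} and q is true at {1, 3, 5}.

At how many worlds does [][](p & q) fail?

1: successors {4}; [](p & q) there: 4:F. ✗
2: successors {2, 5}; [](p & q) there: 2:F, 5:T. ✗
3: successors {1, 5, 6}; [](p & q) there: 1:F, 5:T, 6:T. ✗
4: successors {4}; [](p & q) there: 4:F. ✗
5: successors {5}; [](p & q) there: 5:T. ✓
6: successors {5}; [](p & q) there: 5:T. ✓
Satisfying worlds: {5, 6}.
So [][](p & q) fails at the other 4 worlds.

4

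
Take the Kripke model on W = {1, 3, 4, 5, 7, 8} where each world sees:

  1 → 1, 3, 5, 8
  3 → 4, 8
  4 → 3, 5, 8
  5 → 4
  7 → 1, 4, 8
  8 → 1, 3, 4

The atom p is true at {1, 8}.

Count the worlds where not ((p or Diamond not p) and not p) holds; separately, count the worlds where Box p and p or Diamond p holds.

For not ((p or Diamond not p) and not p):
1: (p or Diamond not p) and not p is F. ✓
3: (p or Diamond not p) and not p is T. ✗
4: (p or Diamond not p) and not p is T. ✗
5: (p or Diamond not p) and not p is T. ✗
7: (p or Diamond not p) and not p is T. ✗
8: (p or Diamond not p) and not p is F. ✓
— 2 worlds.
For Box p and p or Diamond p:
1: Box p and p is F, Diamond p is T. ✓
3: Box p and p is F, Diamond p is T. ✓
4: Box p and p is F, Diamond p is T. ✓
5: Box p and p is F, Diamond p is F. ✗
7: Box p and p is F, Diamond p is T. ✓
8: Box p and p is F, Diamond p is T. ✓
— 5 worlds.

2 and 5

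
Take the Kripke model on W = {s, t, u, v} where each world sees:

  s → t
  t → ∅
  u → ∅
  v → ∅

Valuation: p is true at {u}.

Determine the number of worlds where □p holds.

3

s: successors {t}; p there: t:F. ✗
t: no successors, so □p holds vacuously. ✓
u: no successors, so □p holds vacuously. ✓
v: no successors, so □p holds vacuously. ✓
Satisfying worlds: {t, u, v}.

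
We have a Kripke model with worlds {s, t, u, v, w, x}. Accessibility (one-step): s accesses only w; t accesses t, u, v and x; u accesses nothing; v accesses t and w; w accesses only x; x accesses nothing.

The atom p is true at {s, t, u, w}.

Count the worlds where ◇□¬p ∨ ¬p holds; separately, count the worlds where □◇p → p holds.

5 and 5

For ◇□¬p ∨ ¬p:
s: ◇□¬p is T, ¬p is F. ✓
t: ◇□¬p is T, ¬p is F. ✓
u: ◇□¬p is F, ¬p is F. ✗
v: ◇□¬p is T, ¬p is T. ✓
w: ◇□¬p is T, ¬p is F. ✓
x: ◇□¬p is F, ¬p is T. ✓
— 5 worlds.
For □◇p → p:
s: □◇p is F, p is T. ✓
t: □◇p is F, p is T. ✓
u: □◇p is T, p is T. ✓
v: □◇p is F, p is F. ✓
w: □◇p is F, p is T. ✓
x: □◇p is T, p is F. ✗
— 5 worlds.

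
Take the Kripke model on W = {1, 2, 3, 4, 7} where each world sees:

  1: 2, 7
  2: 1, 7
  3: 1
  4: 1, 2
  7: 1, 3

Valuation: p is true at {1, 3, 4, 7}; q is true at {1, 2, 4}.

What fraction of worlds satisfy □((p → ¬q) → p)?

1: successors {2, 7}; (p → ¬q) → p there: 2:F, 7:T. ✗
2: successors {1, 7}; (p → ¬q) → p there: 1:T, 7:T. ✓
3: successors {1}; (p → ¬q) → p there: 1:T. ✓
4: successors {1, 2}; (p → ¬q) → p there: 1:T, 2:F. ✗
7: successors {1, 3}; (p → ¬q) → p there: 1:T, 3:T. ✓
That's 3 of 5 worlds, so 3/5.

3/5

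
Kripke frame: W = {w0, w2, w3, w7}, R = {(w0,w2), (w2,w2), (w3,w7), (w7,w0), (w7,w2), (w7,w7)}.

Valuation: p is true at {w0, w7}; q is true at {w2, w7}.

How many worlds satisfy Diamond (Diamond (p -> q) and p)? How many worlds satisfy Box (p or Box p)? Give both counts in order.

2 and 1

For Diamond (Diamond (p -> q) and p):
w0: successors {w2}; Diamond (p -> q) and p there: w2:F. ✗
w2: successors {w2}; Diamond (p -> q) and p there: w2:F. ✗
w3: successors {w7}; Diamond (p -> q) and p there: w7:T. ✓
w7: successors {w0, w2, w7}; Diamond (p -> q) and p there: w0:T, w2:F, w7:T. ✓
— 2 worlds.
For Box (p or Box p):
w0: successors {w2}; p or Box p there: w2:F. ✗
w2: successors {w2}; p or Box p there: w2:F. ✗
w3: successors {w7}; p or Box p there: w7:T. ✓
w7: successors {w0, w2, w7}; p or Box p there: w0:T, w2:F, w7:T. ✗
— 1 world.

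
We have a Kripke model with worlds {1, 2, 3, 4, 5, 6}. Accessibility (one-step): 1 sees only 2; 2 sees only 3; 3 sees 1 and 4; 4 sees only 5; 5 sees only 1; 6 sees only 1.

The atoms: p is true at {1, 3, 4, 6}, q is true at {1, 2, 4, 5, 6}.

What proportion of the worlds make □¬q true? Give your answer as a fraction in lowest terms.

1/6

1: successors {2}; ¬q there: 2:F. ✗
2: successors {3}; ¬q there: 3:T. ✓
3: successors {1, 4}; ¬q there: 1:F, 4:F. ✗
4: successors {5}; ¬q there: 5:F. ✗
5: successors {1}; ¬q there: 1:F. ✗
6: successors {1}; ¬q there: 1:F. ✗
That's 1 of 6 worlds, so 1/6.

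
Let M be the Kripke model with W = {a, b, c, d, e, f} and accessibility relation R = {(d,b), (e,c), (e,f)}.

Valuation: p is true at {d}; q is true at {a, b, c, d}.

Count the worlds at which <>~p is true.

2

a: no successors, so <>~p fails. ✗
b: no successors, so <>~p fails. ✗
c: no successors, so <>~p fails. ✗
d: successors {b}; ~p there: b:T. ✓
e: successors {c, f}; ~p there: c:T, f:T. ✓
f: no successors, so <>~p fails. ✗
Satisfying worlds: {d, e}.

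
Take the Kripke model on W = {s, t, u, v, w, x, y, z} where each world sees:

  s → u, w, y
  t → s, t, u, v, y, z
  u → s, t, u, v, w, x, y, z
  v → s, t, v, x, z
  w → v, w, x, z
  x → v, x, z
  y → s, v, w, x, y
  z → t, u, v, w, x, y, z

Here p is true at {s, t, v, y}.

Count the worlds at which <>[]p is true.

0

s: successors {u, w, y}; []p there: u:F, w:F, y:F. ✗
t: successors {s, t, u, v, y, z}; []p there: s:F, t:F, u:F, v:F, y:F, z:F. ✗
u: successors {s, t, u, v, w, x, y, z}; []p there: s:F, t:F, u:F, v:F, w:F, x:F, y:F, z:F. ✗
v: successors {s, t, v, x, z}; []p there: s:F, t:F, v:F, x:F, z:F. ✗
w: successors {v, w, x, z}; []p there: v:F, w:F, x:F, z:F. ✗
x: successors {v, x, z}; []p there: v:F, x:F, z:F. ✗
y: successors {s, v, w, x, y}; []p there: s:F, v:F, w:F, x:F, y:F. ✗
z: successors {t, u, v, w, x, y, z}; []p there: t:F, u:F, v:F, w:F, x:F, y:F, z:F. ✗
Satisfying worlds: ∅.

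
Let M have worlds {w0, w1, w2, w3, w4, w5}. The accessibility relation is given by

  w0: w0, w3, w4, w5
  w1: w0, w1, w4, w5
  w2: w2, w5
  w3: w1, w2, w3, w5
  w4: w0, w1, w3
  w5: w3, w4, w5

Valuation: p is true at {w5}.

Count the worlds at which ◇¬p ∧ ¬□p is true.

6

w0: ◇¬p is T, ¬□p is T. ✓
w1: ◇¬p is T, ¬□p is T. ✓
w2: ◇¬p is T, ¬□p is T. ✓
w3: ◇¬p is T, ¬□p is T. ✓
w4: ◇¬p is T, ¬□p is T. ✓
w5: ◇¬p is T, ¬□p is T. ✓
Satisfying worlds: {w0, w1, w2, w3, w4, w5}.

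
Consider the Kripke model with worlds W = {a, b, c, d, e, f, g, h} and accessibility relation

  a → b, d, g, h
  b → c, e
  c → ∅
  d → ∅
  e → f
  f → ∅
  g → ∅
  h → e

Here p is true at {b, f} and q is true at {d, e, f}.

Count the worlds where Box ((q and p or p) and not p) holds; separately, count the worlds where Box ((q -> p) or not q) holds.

4 and 5

For Box ((q and p or p) and not p):
a: successors {b, d, g, h}; (q and p or p) and not p there: b:F, d:F, g:F, h:F. ✗
b: successors {c, e}; (q and p or p) and not p there: c:F, e:F. ✗
c: no successors, so Box ((q and p or p) and not p) holds vacuously. ✓
d: no successors, so Box ((q and p or p) and not p) holds vacuously. ✓
e: successors {f}; (q and p or p) and not p there: f:F. ✗
f: no successors, so Box ((q and p or p) and not p) holds vacuously. ✓
g: no successors, so Box ((q and p or p) and not p) holds vacuously. ✓
h: successors {e}; (q and p or p) and not p there: e:F. ✗
— 4 worlds.
For Box ((q -> p) or not q):
a: successors {b, d, g, h}; (q -> p) or not q there: b:T, d:F, g:T, h:T. ✗
b: successors {c, e}; (q -> p) or not q there: c:T, e:F. ✗
c: no successors, so Box ((q -> p) or not q) holds vacuously. ✓
d: no successors, so Box ((q -> p) or not q) holds vacuously. ✓
e: successors {f}; (q -> p) or not q there: f:T. ✓
f: no successors, so Box ((q -> p) or not q) holds vacuously. ✓
g: no successors, so Box ((q -> p) or not q) holds vacuously. ✓
h: successors {e}; (q -> p) or not q there: e:F. ✗
— 5 worlds.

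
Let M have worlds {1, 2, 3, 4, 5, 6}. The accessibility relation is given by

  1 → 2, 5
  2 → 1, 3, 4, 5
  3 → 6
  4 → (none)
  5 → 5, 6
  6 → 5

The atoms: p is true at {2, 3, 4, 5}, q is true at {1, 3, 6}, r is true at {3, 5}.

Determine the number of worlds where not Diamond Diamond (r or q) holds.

1: Diamond Diamond (r or q) is T. ✗
2: Diamond Diamond (r or q) is T. ✗
3: Diamond Diamond (r or q) is T. ✗
4: Diamond Diamond (r or q) is F. ✓
5: Diamond Diamond (r or q) is T. ✗
6: Diamond Diamond (r or q) is T. ✗
Satisfying worlds: {4}.

1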